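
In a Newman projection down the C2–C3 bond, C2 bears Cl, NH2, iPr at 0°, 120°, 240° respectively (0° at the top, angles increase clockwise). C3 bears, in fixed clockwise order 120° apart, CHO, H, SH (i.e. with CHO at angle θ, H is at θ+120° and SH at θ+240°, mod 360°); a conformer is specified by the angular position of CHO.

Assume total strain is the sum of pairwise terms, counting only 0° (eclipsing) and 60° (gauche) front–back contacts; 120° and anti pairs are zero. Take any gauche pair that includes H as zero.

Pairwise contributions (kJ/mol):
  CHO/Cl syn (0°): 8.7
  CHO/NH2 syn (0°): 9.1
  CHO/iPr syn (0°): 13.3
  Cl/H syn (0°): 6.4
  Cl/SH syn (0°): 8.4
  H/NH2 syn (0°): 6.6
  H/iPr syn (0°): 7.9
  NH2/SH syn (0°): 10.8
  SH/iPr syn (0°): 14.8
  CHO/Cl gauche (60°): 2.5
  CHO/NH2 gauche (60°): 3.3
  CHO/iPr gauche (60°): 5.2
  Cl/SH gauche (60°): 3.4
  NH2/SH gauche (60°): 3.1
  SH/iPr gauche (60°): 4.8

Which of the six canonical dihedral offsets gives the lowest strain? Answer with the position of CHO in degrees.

60°

CHO at 0° (eclipsed): Cl(0°)/CHO(0°) eclipsed 8.7; NH2(120°)/H(120°) eclipsed 6.6; iPr(240°)/SH(240°) eclipsed 14.8 → 30.1 kJ/mol.
CHO at 60° (staggered): Cl(0°)/CHO(60°) gauche 2.5; Cl(0°)/SH(300°) gauche 3.4; NH2(120°)/CHO(60°) gauche 3.3; iPr(240°)/SH(300°) gauche 4.8 → 14.0 kJ/mol.
CHO at 120° (eclipsed): Cl(0°)/SH(0°) eclipsed 8.4; NH2(120°)/CHO(120°) eclipsed 9.1; iPr(240°)/H(240°) eclipsed 7.9 → 25.4 kJ/mol.
CHO at 180° (staggered): Cl(0°)/SH(60°) gauche 3.4; NH2(120°)/CHO(180°) gauche 3.3; NH2(120°)/SH(60°) gauche 3.1; iPr(240°)/CHO(180°) gauche 5.2 → 15.0 kJ/mol.
CHO at 240° (eclipsed): Cl(0°)/H(0°) eclipsed 6.4; NH2(120°)/SH(120°) eclipsed 10.8; iPr(240°)/CHO(240°) eclipsed 13.3 → 30.5 kJ/mol.
CHO at 300° (staggered): Cl(0°)/CHO(300°) gauche 2.5; NH2(120°)/SH(180°) gauche 3.1; iPr(240°)/CHO(300°) gauche 5.2; iPr(240°)/SH(180°) gauche 4.8 → 15.6 kJ/mol.
The minimum (14.0 kJ/mol) occurs with CHO at 60°.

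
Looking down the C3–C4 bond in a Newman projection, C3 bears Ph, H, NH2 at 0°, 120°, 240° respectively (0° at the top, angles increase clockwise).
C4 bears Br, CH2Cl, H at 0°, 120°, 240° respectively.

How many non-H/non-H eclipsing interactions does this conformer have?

1

Non-H eclipsing pairs: Ph(0°)/Br(0°) — 1 interaction.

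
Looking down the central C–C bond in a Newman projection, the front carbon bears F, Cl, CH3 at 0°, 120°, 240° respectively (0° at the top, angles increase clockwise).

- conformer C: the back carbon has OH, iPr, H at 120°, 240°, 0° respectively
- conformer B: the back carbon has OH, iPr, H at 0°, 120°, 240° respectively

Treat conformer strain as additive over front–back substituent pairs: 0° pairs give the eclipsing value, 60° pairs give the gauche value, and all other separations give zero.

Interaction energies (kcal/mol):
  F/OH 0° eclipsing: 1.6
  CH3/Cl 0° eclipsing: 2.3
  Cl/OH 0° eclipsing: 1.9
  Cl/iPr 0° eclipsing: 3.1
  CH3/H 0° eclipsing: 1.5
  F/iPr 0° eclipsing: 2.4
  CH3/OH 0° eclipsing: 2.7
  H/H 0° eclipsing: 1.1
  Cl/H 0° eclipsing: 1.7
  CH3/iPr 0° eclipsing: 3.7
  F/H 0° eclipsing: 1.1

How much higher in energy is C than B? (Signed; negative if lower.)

C (eclipsed): F(0°)/H(0°) eclipsed 1.1; Cl(120°)/OH(120°) eclipsed 1.9; CH3(240°)/iPr(240°) eclipsed 3.7 → 6.7 kcal/mol.
B (eclipsed): F(0°)/OH(0°) eclipsed 1.6; Cl(120°)/iPr(120°) eclipsed 3.1; CH3(240°)/H(240°) eclipsed 1.5 → 6.2 kcal/mol.
E(C) − E(B) = 6.7 − 6.2 = +0.5 kcal/mol.

+0.5 kcal/mol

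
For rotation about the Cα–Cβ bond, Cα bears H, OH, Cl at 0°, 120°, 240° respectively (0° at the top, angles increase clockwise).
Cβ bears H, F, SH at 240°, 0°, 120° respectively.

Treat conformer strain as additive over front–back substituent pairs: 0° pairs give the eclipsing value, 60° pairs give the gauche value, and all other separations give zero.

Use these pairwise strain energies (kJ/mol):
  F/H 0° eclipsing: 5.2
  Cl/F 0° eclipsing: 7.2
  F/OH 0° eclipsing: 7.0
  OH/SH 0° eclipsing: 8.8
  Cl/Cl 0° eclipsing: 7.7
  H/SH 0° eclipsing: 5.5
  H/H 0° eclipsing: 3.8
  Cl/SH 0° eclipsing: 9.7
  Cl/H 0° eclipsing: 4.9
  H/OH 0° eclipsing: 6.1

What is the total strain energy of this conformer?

18.9 kJ/mol

This conformer is eclipsed. H at 0° is eclipsed with F at 0° (5.2); OH at 120° is eclipsed with SH at 120° (8.8); Cl at 240° is eclipsed with H at 240° (4.9). Total 18.9 kJ/mol.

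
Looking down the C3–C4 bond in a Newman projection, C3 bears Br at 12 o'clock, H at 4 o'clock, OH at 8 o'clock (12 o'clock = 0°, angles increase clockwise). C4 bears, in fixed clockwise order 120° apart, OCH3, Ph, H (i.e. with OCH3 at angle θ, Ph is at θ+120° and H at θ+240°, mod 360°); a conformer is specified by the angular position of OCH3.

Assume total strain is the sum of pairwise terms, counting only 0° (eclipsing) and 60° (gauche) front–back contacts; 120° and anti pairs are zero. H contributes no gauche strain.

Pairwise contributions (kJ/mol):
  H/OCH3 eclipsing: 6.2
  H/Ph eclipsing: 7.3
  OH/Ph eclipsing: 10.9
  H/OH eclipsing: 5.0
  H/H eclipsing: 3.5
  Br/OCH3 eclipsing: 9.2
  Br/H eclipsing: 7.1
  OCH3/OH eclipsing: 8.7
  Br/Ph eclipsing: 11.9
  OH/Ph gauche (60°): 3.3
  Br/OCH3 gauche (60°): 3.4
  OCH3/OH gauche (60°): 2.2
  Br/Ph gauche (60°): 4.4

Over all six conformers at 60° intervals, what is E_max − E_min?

OCH3 at 0° (eclipsed): Br(0°)/OCH3(0°) eclipsed 9.2; H(120°)/Ph(120°) eclipsed 7.3; OH(240°)/H(240°) eclipsed 5.0 → 21.5 kJ/mol.
OCH3 at 60° (staggered): Br(0°)/OCH3(60°) gauche 3.4; OH(240°)/Ph(180°) gauche 3.3 → 6.7 kJ/mol.
OCH3 at 120° (eclipsed): Br(0°)/H(0°) eclipsed 7.1; H(120°)/OCH3(120°) eclipsed 6.2; OH(240°)/Ph(240°) eclipsed 10.9 → 24.2 kJ/mol.
OCH3 at 180° (staggered): Br(0°)/Ph(300°) gauche 4.4; OH(240°)/OCH3(180°) gauche 2.2; OH(240°)/Ph(300°) gauche 3.3 → 9.9 kJ/mol.
OCH3 at 240° (eclipsed): Br(0°)/Ph(0°) eclipsed 11.9; H(120°)/H(120°) eclipsed 3.5; OH(240°)/OCH3(240°) eclipsed 8.7 → 24.1 kJ/mol.
OCH3 at 300° (staggered): Br(0°)/OCH3(300°) gauche 3.4; Br(0°)/Ph(60°) gauche 4.4; OH(240°)/OCH3(300°) gauche 2.2 → 10.0 kJ/mol.
Max at 120° (24.2 kJ/mol), min at 60° (6.7 kJ/mol); barrier = 17.5 kJ/mol.

17.5 kJ/mol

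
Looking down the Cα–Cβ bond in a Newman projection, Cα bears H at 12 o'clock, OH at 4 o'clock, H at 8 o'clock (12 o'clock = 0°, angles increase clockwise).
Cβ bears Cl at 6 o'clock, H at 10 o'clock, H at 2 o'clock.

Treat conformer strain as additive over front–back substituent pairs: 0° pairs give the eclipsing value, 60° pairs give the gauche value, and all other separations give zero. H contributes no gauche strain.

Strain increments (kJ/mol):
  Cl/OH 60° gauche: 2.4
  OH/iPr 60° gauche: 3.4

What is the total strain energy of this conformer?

This conformer (staggered): OH(120°)/Cl(180°) gauche 2.4 → 2.4 kJ/mol.

2.4 kJ/mol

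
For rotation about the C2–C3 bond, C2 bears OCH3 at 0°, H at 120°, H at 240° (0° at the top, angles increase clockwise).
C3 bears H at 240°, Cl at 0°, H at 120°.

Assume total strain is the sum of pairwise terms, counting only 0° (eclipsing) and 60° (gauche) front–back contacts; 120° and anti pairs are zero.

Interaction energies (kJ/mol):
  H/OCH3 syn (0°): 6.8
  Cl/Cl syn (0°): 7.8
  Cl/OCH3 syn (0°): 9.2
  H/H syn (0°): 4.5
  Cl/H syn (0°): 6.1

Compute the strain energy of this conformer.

This conformer is eclipsed. OCH3 at 0° is eclipsed with Cl at 0° (9.2); H at 120° is eclipsed with H at 120° (4.5); H at 240° is eclipsed with H at 240° (4.5). Total 18.2 kJ/mol.

18.2 kJ/mol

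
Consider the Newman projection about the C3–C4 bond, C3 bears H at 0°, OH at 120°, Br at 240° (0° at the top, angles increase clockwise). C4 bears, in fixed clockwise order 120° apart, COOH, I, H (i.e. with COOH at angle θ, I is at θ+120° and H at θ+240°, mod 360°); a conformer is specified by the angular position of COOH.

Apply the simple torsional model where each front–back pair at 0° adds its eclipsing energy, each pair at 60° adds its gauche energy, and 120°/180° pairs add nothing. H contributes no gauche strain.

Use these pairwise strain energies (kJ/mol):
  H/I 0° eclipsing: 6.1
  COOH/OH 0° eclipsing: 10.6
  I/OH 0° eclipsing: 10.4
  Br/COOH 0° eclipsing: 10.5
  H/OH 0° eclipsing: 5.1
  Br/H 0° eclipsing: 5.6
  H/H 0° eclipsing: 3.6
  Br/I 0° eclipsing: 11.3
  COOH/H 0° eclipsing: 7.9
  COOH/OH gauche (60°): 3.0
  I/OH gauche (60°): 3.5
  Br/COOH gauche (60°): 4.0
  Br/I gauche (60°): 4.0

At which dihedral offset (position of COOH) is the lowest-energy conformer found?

COOH at 0° (eclipsed): H(0°)/COOH(0°) eclipsed 7.9; OH(120°)/I(120°) eclipsed 10.4; Br(240°)/H(240°) eclipsed 5.6 → 23.9 kJ/mol.
COOH at 60° (staggered): OH(120°)/COOH(60°) gauche 3.0; OH(120°)/I(180°) gauche 3.5; Br(240°)/I(180°) gauche 4.0 → 10.5 kJ/mol.
COOH at 120° (eclipsed): H(0°)/H(0°) eclipsed 3.6; OH(120°)/COOH(120°) eclipsed 10.6; Br(240°)/I(240°) eclipsed 11.3 → 25.5 kJ/mol.
COOH at 180° (staggered): OH(120°)/COOH(180°) gauche 3.0; Br(240°)/COOH(180°) gauche 4.0; Br(240°)/I(300°) gauche 4.0 → 11.0 kJ/mol.
COOH at 240° (eclipsed): H(0°)/I(0°) eclipsed 6.1; OH(120°)/H(120°) eclipsed 5.1; Br(240°)/COOH(240°) eclipsed 10.5 → 21.7 kJ/mol.
COOH at 300° (staggered): OH(120°)/I(60°) gauche 3.5; Br(240°)/COOH(300°) gauche 4.0 → 7.5 kJ/mol.
The minimum (7.5 kJ/mol) occurs with COOH at 300°.

300°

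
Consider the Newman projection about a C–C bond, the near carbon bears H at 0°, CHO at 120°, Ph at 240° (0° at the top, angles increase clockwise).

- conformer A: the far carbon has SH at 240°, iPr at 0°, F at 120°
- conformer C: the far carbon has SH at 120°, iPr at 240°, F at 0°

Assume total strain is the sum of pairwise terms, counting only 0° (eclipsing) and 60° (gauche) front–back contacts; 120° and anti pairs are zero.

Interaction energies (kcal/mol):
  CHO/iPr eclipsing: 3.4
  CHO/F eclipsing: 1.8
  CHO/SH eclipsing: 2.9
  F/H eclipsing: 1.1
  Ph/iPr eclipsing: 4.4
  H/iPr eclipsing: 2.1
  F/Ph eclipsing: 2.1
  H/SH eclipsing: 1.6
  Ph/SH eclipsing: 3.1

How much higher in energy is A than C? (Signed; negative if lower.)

-1.4 kcal/mol

A (eclipsed): H–iPr eclipsed, CHO–F eclipsed, Ph–SH eclipsed; 2.1 + 1.8 + 3.1 = 7.0 kcal/mol.
C (eclipsed): H–F eclipsed, CHO–SH eclipsed, Ph–iPr eclipsed; 1.1 + 2.9 + 4.4 = 8.4 kcal/mol.
E(A) − E(C) = 7.0 − 8.4 = -1.4 kcal/mol.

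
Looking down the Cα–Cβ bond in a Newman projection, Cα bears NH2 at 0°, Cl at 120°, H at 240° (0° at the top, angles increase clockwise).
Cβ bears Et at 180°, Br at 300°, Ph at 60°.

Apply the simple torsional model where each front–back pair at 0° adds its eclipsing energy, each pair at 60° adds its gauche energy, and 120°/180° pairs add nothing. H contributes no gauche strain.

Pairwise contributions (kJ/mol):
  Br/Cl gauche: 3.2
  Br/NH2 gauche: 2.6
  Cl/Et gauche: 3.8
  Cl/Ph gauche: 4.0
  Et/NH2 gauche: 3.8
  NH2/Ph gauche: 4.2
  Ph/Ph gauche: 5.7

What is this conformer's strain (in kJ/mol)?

This conformer is staggered. NH2 at 0° is gauche with Br at 300° (2.6); NH2 at 0° is gauche with Ph at 60° (4.2); Cl at 120° is gauche with Et at 180° (3.8); Cl at 120° is gauche with Ph at 60° (4.0). Total 14.6 kJ/mol.

14.6 kJ/mol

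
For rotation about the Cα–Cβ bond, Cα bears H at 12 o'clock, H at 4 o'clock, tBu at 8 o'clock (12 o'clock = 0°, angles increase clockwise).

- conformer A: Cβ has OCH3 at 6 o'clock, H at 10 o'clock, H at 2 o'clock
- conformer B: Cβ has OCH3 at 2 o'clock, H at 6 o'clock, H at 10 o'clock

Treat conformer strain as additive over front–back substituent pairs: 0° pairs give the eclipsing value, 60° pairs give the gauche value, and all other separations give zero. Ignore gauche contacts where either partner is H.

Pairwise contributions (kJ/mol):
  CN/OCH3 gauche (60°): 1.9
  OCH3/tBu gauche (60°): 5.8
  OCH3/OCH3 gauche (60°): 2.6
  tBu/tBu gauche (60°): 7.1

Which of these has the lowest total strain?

A (staggered): tBu–OCH3 gauche; 5.8 = 5.8 kJ/mol.
B (staggered): no non-H gauche contacts → 0.0 kJ/mol.
B has the lowest total (0.0 kJ/mol).

B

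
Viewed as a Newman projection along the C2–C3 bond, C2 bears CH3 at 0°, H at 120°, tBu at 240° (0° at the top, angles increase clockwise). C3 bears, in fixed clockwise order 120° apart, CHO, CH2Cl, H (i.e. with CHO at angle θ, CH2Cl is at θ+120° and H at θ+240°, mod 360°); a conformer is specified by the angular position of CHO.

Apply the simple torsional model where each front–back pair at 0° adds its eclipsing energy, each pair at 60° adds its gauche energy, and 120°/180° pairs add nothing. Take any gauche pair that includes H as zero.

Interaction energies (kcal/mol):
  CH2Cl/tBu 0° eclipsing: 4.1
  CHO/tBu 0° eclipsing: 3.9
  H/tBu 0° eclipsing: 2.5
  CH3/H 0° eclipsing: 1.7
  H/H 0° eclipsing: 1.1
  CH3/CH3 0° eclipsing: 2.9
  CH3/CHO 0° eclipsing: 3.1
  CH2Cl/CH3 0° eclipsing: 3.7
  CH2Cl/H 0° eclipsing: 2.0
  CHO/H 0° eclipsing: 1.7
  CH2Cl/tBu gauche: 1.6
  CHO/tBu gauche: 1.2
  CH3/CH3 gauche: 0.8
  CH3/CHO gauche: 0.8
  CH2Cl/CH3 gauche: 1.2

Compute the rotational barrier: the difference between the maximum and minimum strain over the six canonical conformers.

6.3 kcal/mol

CHO at 0° (eclipsed): CH3–CHO eclipsed, H–CH2Cl eclipsed, tBu–H eclipsed; 3.1 + 2.0 + 2.5 = 7.6 kcal/mol.
CHO at 60° (staggered): CH3–CHO gauche, tBu–CH2Cl gauche; 0.8 + 1.6 = 2.4 kcal/mol.
CHO at 120° (eclipsed): CH3–H eclipsed, H–CHO eclipsed, tBu–CH2Cl eclipsed; 1.7 + 1.7 + 4.1 = 7.5 kcal/mol.
CHO at 180° (staggered): CH3–CH2Cl gauche, tBu–CHO gauche, tBu–CH2Cl gauche; 1.2 + 1.2 + 1.6 = 4.0 kcal/mol.
CHO at 240° (eclipsed): CH3–CH2Cl eclipsed, H–H eclipsed, tBu–CHO eclipsed; 3.7 + 1.1 + 3.9 = 8.7 kcal/mol.
CHO at 300° (staggered): CH3–CHO gauche, CH3–CH2Cl gauche, tBu–CHO gauche; 0.8 + 1.2 + 1.2 = 3.2 kcal/mol.
Max at 240° (8.7 kcal/mol), min at 60° (2.4 kcal/mol); barrier = 6.3 kcal/mol.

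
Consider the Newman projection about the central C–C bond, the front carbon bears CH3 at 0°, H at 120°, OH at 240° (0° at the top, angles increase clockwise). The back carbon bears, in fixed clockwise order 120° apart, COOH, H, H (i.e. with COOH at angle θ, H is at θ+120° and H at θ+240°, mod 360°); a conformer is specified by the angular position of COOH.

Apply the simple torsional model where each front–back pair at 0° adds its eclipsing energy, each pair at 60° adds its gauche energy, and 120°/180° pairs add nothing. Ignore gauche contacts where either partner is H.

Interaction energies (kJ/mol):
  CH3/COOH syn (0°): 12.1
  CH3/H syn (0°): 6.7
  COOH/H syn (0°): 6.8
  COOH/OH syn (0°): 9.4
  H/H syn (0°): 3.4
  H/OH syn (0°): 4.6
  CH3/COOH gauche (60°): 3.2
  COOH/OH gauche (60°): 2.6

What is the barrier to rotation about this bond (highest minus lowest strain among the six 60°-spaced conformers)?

COOH at 0° is eclipsed. CH3 at 0° is eclipsed with COOH at 0° (12.1); H at 120° is eclipsed with H at 120° (3.4); OH at 240° is eclipsed with H at 240° (4.6). Total 20.1 kJ/mol.
COOH at 60° is staggered. CH3 at 0° is gauche with COOH at 60° (3.2). Total 3.2 kJ/mol.
COOH at 120° is eclipsed. CH3 at 0° is eclipsed with H at 0° (6.7); H at 120° is eclipsed with COOH at 120° (6.8); OH at 240° is eclipsed with H at 240° (4.6). Total 18.1 kJ/mol.
COOH at 180° is staggered. OH at 240° is gauche with COOH at 180° (2.6). Total 2.6 kJ/mol.
COOH at 240° is eclipsed. CH3 at 0° is eclipsed with H at 0° (6.7); H at 120° is eclipsed with H at 120° (3.4); OH at 240° is eclipsed with COOH at 240° (9.4). Total 19.5 kJ/mol.
COOH at 300° is staggered. CH3 at 0° is gauche with COOH at 300° (3.2); OH at 240° is gauche with COOH at 300° (2.6). Total 5.8 kJ/mol.
Max at 0° (20.1 kJ/mol), min at 180° (2.6 kJ/mol); barrier = 17.5 kJ/mol.

17.5 kJ/mol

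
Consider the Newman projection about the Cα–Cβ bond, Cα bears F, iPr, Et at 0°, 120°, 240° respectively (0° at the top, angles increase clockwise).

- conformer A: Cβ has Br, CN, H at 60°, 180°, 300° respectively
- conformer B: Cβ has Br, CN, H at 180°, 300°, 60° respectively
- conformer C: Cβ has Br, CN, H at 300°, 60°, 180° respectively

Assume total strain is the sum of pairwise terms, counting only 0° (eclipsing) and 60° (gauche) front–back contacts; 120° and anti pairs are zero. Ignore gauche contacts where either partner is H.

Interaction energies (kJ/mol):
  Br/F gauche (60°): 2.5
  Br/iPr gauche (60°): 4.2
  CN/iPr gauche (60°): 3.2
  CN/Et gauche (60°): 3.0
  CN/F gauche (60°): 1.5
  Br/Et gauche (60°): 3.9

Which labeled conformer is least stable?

A (staggered): F(0°)/Br(60°) gauche 2.5; iPr(120°)/Br(60°) gauche 4.2; iPr(120°)/CN(180°) gauche 3.2; Et(240°)/CN(180°) gauche 3.0 → 12.9 kJ/mol.
B (staggered): F(0°)/CN(300°) gauche 1.5; iPr(120°)/Br(180°) gauche 4.2; Et(240°)/Br(180°) gauche 3.9; Et(240°)/CN(300°) gauche 3.0 → 12.6 kJ/mol.
C (staggered): F(0°)/Br(300°) gauche 2.5; F(0°)/CN(60°) gauche 1.5; iPr(120°)/CN(60°) gauche 3.2; Et(240°)/Br(300°) gauche 3.9 → 11.1 kJ/mol.
A has the highest total (12.9 kJ/mol).

A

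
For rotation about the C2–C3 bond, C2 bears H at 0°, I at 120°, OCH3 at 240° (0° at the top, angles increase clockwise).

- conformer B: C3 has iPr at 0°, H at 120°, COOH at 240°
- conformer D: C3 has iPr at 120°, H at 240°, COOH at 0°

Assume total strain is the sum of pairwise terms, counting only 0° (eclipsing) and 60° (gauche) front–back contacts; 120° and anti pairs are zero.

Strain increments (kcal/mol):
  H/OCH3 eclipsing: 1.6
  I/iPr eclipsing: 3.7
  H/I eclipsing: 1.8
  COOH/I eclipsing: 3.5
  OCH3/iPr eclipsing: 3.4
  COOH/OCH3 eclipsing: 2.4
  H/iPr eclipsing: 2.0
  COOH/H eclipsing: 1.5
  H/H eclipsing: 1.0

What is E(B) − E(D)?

B (eclipsed): H–iPr eclipsed, I–H eclipsed, OCH3–COOH eclipsed; 2.0 + 1.8 + 2.4 = 6.2 kcal/mol.
D (eclipsed): H–COOH eclipsed, I–iPr eclipsed, OCH3–H eclipsed; 1.5 + 3.7 + 1.6 = 6.8 kcal/mol.
E(B) − E(D) = 6.2 − 6.8 = -0.6 kcal/mol.

-0.6 kcal/mol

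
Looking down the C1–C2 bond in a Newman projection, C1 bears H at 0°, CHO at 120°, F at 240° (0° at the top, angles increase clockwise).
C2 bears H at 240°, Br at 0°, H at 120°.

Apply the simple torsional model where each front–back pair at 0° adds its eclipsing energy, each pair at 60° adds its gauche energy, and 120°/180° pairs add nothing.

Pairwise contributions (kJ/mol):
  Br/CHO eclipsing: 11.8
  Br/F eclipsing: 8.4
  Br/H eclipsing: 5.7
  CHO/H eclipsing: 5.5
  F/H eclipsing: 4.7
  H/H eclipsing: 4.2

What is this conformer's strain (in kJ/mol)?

This conformer (eclipsed): H(0°)/Br(0°) eclipsed 5.7; CHO(120°)/H(120°) eclipsed 5.5; F(240°)/H(240°) eclipsed 4.7 → 15.9 kJ/mol.

15.9 kJ/mol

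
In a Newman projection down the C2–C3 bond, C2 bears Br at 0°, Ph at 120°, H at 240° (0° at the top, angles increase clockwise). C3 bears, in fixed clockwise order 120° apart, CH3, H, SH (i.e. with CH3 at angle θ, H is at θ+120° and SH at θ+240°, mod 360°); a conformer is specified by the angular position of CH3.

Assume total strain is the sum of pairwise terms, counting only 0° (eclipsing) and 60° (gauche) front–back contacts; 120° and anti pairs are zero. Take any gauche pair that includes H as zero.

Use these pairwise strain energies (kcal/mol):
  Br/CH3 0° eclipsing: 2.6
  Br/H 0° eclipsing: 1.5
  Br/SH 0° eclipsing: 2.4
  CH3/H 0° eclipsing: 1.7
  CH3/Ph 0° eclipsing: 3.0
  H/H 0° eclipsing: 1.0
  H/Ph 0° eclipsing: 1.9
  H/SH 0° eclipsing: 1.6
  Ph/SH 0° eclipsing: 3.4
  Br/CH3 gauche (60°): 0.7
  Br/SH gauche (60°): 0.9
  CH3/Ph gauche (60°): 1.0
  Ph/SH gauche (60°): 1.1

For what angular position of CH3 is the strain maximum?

240°

CH3 at 0° (eclipsed): Br(0°)/CH3(0°) eclipsed 2.6; Ph(120°)/H(120°) eclipsed 1.9; H(240°)/SH(240°) eclipsed 1.6 → 6.1 kcal/mol.
CH3 at 60° (staggered): Br(0°)/CH3(60°) gauche 0.7; Br(0°)/SH(300°) gauche 0.9; Ph(120°)/CH3(60°) gauche 1.0 → 2.6 kcal/mol.
CH3 at 120° (eclipsed): Br(0°)/SH(0°) eclipsed 2.4; Ph(120°)/CH3(120°) eclipsed 3.0; H(240°)/H(240°) eclipsed 1.0 → 6.4 kcal/mol.
CH3 at 180° (staggered): Br(0°)/SH(60°) gauche 0.9; Ph(120°)/CH3(180°) gauche 1.0; Ph(120°)/SH(60°) gauche 1.1 → 3.0 kcal/mol.
CH3 at 240° (eclipsed): Br(0°)/H(0°) eclipsed 1.5; Ph(120°)/SH(120°) eclipsed 3.4; H(240°)/CH3(240°) eclipsed 1.7 → 6.6 kcal/mol.
CH3 at 300° (staggered): Br(0°)/CH3(300°) gauche 0.7; Ph(120°)/SH(180°) gauche 1.1 → 1.8 kcal/mol.
The maximum (6.6 kcal/mol) occurs with CH3 at 240°.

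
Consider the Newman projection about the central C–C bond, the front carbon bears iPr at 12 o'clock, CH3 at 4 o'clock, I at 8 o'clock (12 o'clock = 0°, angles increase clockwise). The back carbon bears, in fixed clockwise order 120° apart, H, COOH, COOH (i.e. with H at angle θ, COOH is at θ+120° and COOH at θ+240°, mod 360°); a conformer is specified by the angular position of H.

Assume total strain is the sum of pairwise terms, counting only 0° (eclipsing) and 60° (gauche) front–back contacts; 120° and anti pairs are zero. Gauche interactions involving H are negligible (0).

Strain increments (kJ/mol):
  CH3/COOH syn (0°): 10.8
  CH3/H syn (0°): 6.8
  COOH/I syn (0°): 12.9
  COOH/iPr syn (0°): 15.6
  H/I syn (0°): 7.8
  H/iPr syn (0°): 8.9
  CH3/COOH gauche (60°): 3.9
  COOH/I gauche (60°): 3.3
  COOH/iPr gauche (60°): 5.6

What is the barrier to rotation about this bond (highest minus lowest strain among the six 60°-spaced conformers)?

H at 0° (eclipsed): iPr(0°)/H(0°) eclipsed 8.9; CH3(120°)/COOH(120°) eclipsed 10.8; I(240°)/COOH(240°) eclipsed 12.9 → 32.6 kJ/mol.
H at 60° (staggered): iPr(0°)/COOH(300°) gauche 5.6; CH3(120°)/COOH(180°) gauche 3.9; I(240°)/COOH(180°) gauche 3.3; I(240°)/COOH(300°) gauche 3.3 → 16.1 kJ/mol.
H at 120° (eclipsed): iPr(0°)/COOH(0°) eclipsed 15.6; CH3(120°)/H(120°) eclipsed 6.8; I(240°)/COOH(240°) eclipsed 12.9 → 35.3 kJ/mol.
H at 180° (staggered): iPr(0°)/COOH(300°) gauche 5.6; iPr(0°)/COOH(60°) gauche 5.6; CH3(120°)/COOH(60°) gauche 3.9; I(240°)/COOH(300°) gauche 3.3 → 18.4 kJ/mol.
H at 240° (eclipsed): iPr(0°)/COOH(0°) eclipsed 15.6; CH3(120°)/COOH(120°) eclipsed 10.8; I(240°)/H(240°) eclipsed 7.8 → 34.2 kJ/mol.
H at 300° (staggered): iPr(0°)/COOH(60°) gauche 5.6; CH3(120°)/COOH(60°) gauche 3.9; CH3(120°)/COOH(180°) gauche 3.9; I(240°)/COOH(180°) gauche 3.3 → 16.7 kJ/mol.
Max at 120° (35.3 kJ/mol), min at 60° (16.1 kJ/mol); barrier = 19.2 kJ/mol.

19.2 kJ/mol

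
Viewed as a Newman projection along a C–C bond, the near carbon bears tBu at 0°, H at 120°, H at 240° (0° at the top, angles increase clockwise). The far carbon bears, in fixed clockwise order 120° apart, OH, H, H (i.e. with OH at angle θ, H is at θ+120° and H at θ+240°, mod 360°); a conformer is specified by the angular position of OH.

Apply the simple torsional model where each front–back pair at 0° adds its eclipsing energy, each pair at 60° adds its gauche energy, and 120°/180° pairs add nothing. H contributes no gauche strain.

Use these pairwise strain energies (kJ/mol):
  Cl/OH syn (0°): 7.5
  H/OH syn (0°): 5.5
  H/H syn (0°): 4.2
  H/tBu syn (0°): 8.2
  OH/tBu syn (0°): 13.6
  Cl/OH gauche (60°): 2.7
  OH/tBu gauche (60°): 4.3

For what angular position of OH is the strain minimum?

OH at 0° (eclipsed): tBu(0°)/OH(0°) eclipsed 13.6; H(120°)/H(120°) eclipsed 4.2; H(240°)/H(240°) eclipsed 4.2 → 22.0 kJ/mol.
OH at 60° (staggered): tBu(0°)/OH(60°) gauche 4.3 → 4.3 kJ/mol.
OH at 120° (eclipsed): tBu(0°)/H(0°) eclipsed 8.2; H(120°)/OH(120°) eclipsed 5.5; H(240°)/H(240°) eclipsed 4.2 → 17.9 kJ/mol.
OH at 180° (staggered): no non-H gauche contacts → 0.0 kJ/mol.
OH at 240° (eclipsed): tBu(0°)/H(0°) eclipsed 8.2; H(120°)/H(120°) eclipsed 4.2; H(240°)/OH(240°) eclipsed 5.5 → 17.9 kJ/mol.
OH at 300° (staggered): tBu(0°)/OH(300°) gauche 4.3 → 4.3 kJ/mol.
The minimum (0.0 kJ/mol) occurs with OH at 180°.

180°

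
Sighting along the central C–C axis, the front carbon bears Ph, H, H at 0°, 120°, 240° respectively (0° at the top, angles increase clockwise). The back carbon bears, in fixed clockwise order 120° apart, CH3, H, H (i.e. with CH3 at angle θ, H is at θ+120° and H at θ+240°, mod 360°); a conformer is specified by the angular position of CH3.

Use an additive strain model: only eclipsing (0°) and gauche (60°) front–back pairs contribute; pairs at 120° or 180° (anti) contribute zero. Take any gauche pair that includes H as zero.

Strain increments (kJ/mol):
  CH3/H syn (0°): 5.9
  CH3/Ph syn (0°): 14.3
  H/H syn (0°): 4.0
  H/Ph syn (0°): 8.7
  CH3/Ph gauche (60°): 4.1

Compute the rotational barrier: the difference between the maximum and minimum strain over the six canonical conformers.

CH3 at 0° is eclipsed. Ph at 0° is eclipsed with CH3 at 0° (14.3); H at 120° is eclipsed with H at 120° (4.0); H at 240° is eclipsed with H at 240° (4.0). Total 22.3 kJ/mol.
CH3 at 60° is staggered. Ph at 0° is gauche with CH3 at 60° (4.1). Total 4.1 kJ/mol.
CH3 at 120° is eclipsed. Ph at 0° is eclipsed with H at 0° (8.7); H at 120° is eclipsed with CH3 at 120° (5.9); H at 240° is eclipsed with H at 240° (4.0). Total 18.6 kJ/mol.
CH3 at 180° (staggered): no non-H gauche contacts → 0.0 kJ/mol.
CH3 at 240° is eclipsed. Ph at 0° is eclipsed with H at 0° (8.7); H at 120° is eclipsed with H at 120° (4.0); H at 240° is eclipsed with CH3 at 240° (5.9). Total 18.6 kJ/mol.
CH3 at 300° is staggered. Ph at 0° is gauche with CH3 at 300° (4.1). Total 4.1 kJ/mol.
Max at 0° (22.3 kJ/mol), min at 180° (0.0 kJ/mol); barrier = 22.3 kJ/mol.

22.3 kJ/mol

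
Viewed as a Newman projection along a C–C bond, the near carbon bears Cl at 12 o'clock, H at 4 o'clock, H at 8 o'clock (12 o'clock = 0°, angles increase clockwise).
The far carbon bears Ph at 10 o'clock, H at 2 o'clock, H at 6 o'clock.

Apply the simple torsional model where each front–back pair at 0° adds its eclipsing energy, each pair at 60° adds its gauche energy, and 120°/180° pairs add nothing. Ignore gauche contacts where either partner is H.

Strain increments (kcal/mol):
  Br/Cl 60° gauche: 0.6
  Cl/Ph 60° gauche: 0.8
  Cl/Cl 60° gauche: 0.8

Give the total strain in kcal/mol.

0.8 kcal/mol

This conformer (staggered): Cl(0°)/Ph(300°) gauche 0.8 → 0.8 kcal/mol.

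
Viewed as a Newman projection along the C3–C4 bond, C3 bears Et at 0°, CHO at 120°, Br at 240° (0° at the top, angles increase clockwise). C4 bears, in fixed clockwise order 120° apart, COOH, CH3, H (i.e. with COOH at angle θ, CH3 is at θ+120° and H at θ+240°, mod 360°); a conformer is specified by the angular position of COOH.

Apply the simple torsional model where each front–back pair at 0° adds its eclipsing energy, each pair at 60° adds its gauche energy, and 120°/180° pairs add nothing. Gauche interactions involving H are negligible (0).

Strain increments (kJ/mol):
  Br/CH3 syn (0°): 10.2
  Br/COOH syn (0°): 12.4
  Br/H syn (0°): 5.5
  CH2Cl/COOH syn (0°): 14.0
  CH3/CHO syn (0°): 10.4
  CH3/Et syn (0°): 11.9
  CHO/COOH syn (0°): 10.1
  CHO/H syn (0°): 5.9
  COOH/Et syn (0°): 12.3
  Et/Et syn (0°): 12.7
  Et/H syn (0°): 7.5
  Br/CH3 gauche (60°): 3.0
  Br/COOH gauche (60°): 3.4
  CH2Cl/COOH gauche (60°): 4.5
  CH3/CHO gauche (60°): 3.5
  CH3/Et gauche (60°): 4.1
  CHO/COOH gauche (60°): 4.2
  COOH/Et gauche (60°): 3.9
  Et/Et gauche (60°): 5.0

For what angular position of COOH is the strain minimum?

COOH at 0° (eclipsed): Et(0°)/COOH(0°) eclipsed 12.3; CHO(120°)/CH3(120°) eclipsed 10.4; Br(240°)/H(240°) eclipsed 5.5 → 28.2 kJ/mol.
COOH at 60° (staggered): Et(0°)/COOH(60°) gauche 3.9; CHO(120°)/COOH(60°) gauche 4.2; CHO(120°)/CH3(180°) gauche 3.5; Br(240°)/CH3(180°) gauche 3.0 → 14.6 kJ/mol.
COOH at 120° (eclipsed): Et(0°)/H(0°) eclipsed 7.5; CHO(120°)/COOH(120°) eclipsed 10.1; Br(240°)/CH3(240°) eclipsed 10.2 → 27.8 kJ/mol.
COOH at 180° (staggered): Et(0°)/CH3(300°) gauche 4.1; CHO(120°)/COOH(180°) gauche 4.2; Br(240°)/COOH(180°) gauche 3.4; Br(240°)/CH3(300°) gauche 3.0 → 14.7 kJ/mol.
COOH at 240° (eclipsed): Et(0°)/CH3(0°) eclipsed 11.9; CHO(120°)/H(120°) eclipsed 5.9; Br(240°)/COOH(240°) eclipsed 12.4 → 30.2 kJ/mol.
COOH at 300° (staggered): Et(0°)/COOH(300°) gauche 3.9; Et(0°)/CH3(60°) gauche 4.1; CHO(120°)/CH3(60°) gauche 3.5; Br(240°)/COOH(300°) gauche 3.4 → 14.9 kJ/mol.
The minimum (14.6 kJ/mol) occurs with COOH at 60°.

60°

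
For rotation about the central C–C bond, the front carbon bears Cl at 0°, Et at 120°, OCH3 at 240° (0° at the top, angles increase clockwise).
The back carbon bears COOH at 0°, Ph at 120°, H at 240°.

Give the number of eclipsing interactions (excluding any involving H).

2

Non-H eclipsing pairs: Cl(0°)/COOH(0°); Et(120°)/Ph(120°) — 2 interactions.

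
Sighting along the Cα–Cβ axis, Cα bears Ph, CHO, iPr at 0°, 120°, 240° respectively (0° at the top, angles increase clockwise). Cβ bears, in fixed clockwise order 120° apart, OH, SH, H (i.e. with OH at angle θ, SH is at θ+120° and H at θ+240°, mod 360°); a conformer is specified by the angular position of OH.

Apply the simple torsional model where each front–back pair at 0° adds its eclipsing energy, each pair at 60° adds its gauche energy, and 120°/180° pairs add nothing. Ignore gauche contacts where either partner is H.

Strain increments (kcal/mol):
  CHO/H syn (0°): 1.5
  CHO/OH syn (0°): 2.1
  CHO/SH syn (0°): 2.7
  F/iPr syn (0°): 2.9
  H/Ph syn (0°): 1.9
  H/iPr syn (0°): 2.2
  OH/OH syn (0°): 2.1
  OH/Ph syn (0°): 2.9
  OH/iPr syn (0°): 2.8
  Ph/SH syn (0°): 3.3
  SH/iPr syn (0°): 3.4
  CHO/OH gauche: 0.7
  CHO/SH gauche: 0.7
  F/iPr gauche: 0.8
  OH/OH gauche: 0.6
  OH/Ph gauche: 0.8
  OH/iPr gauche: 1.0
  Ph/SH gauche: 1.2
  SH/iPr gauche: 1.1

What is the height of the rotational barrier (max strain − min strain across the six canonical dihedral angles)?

4.5 kcal/mol

OH at 0° is eclipsed. Ph at 0° is eclipsed with OH at 0° (2.9); CHO at 120° is eclipsed with SH at 120° (2.7); iPr at 240° is eclipsed with H at 240° (2.2). Total 7.8 kcal/mol.
OH at 60° is staggered. Ph at 0° is gauche with OH at 60° (0.8); CHO at 120° is gauche with OH at 60° (0.7); CHO at 120° is gauche with SH at 180° (0.7); iPr at 240° is gauche with SH at 180° (1.1). Total 3.3 kcal/mol.
OH at 120° is eclipsed. Ph at 0° is eclipsed with H at 0° (1.9); CHO at 120° is eclipsed with OH at 120° (2.1); iPr at 240° is eclipsed with SH at 240° (3.4). Total 7.4 kcal/mol.
OH at 180° is staggered. Ph at 0° is gauche with SH at 300° (1.2); CHO at 120° is gauche with OH at 180° (0.7); iPr at 240° is gauche with OH at 180° (1.0); iPr at 240° is gauche with SH at 300° (1.1). Total 4.0 kcal/mol.
OH at 240° is eclipsed. Ph at 0° is eclipsed with SH at 0° (3.3); CHO at 120° is eclipsed with H at 120° (1.5); iPr at 240° is eclipsed with OH at 240° (2.8). Total 7.6 kcal/mol.
OH at 300° is staggered. Ph at 0° is gauche with OH at 300° (0.8); Ph at 0° is gauche with SH at 60° (1.2); CHO at 120° is gauche with SH at 60° (0.7); iPr at 240° is gauche with OH at 300° (1.0). Total 3.7 kcal/mol.
Max at 0° (7.8 kcal/mol), min at 60° (3.3 kcal/mol); barrier = 4.5 kcal/mol.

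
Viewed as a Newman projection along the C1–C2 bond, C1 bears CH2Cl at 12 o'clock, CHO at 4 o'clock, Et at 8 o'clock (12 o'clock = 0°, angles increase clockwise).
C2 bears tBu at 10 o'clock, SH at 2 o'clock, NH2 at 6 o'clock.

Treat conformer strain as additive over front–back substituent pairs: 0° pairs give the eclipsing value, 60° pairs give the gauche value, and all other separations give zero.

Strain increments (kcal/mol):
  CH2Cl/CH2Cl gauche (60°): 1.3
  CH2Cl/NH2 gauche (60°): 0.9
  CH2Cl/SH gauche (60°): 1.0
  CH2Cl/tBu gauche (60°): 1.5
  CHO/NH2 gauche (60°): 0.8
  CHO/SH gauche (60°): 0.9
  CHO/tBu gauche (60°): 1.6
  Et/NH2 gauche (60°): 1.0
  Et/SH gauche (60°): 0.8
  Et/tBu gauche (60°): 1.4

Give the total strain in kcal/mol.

This conformer is staggered. CH2Cl at 0° is gauche with tBu at 300° (1.5); CH2Cl at 0° is gauche with SH at 60° (1.0); CHO at 120° is gauche with SH at 60° (0.9); CHO at 120° is gauche with NH2 at 180° (0.8); Et at 240° is gauche with tBu at 300° (1.4); Et at 240° is gauche with NH2 at 180° (1.0). Total 6.6 kcal/mol.

6.6 kcal/mol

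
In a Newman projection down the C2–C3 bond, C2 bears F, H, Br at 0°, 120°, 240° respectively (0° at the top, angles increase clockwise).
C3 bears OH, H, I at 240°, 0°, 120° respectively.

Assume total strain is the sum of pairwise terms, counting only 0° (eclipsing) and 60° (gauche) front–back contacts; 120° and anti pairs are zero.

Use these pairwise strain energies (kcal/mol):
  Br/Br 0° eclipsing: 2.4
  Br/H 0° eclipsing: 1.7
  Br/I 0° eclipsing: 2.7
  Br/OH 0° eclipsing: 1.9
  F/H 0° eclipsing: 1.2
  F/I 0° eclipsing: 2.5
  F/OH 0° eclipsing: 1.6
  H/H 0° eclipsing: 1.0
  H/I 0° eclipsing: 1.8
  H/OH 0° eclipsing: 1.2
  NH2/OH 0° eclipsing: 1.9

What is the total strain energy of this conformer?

This conformer is eclipsed. F at 0° is eclipsed with H at 0° (1.2); H at 120° is eclipsed with I at 120° (1.8); Br at 240° is eclipsed with OH at 240° (1.9). Total 4.9 kcal/mol.

4.9 kcal/mol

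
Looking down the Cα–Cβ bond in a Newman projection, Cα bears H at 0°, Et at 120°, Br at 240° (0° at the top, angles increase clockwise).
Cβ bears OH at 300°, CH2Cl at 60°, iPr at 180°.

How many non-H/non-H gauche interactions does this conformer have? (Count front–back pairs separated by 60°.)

4

Non-H gauche pairs: Et(120°)/CH2Cl(60°); Et(120°)/iPr(180°); Br(240°)/OH(300°); Br(240°)/iPr(180°) — 4 interactions.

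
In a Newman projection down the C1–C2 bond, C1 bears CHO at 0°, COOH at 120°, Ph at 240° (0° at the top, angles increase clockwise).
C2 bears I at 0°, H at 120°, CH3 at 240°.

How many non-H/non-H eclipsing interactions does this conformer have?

2

Non-H eclipsing pairs: CHO(0°)/I(0°); Ph(240°)/CH3(240°) — 2 interactions.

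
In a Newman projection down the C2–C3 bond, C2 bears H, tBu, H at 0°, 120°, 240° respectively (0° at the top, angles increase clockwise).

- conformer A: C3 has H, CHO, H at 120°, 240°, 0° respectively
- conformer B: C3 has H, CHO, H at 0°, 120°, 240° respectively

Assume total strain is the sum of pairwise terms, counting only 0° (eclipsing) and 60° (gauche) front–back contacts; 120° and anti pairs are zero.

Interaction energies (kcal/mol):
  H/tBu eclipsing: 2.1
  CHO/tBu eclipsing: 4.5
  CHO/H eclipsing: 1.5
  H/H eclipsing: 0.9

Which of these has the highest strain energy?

B

A (eclipsed): H(0°)/H(0°) eclipsed 0.9; tBu(120°)/H(120°) eclipsed 2.1; H(240°)/CHO(240°) eclipsed 1.5 → 4.5 kcal/mol.
B (eclipsed): H(0°)/H(0°) eclipsed 0.9; tBu(120°)/CHO(120°) eclipsed 4.5; H(240°)/H(240°) eclipsed 0.9 → 6.3 kcal/mol.
B has the highest total (6.3 kcal/mol).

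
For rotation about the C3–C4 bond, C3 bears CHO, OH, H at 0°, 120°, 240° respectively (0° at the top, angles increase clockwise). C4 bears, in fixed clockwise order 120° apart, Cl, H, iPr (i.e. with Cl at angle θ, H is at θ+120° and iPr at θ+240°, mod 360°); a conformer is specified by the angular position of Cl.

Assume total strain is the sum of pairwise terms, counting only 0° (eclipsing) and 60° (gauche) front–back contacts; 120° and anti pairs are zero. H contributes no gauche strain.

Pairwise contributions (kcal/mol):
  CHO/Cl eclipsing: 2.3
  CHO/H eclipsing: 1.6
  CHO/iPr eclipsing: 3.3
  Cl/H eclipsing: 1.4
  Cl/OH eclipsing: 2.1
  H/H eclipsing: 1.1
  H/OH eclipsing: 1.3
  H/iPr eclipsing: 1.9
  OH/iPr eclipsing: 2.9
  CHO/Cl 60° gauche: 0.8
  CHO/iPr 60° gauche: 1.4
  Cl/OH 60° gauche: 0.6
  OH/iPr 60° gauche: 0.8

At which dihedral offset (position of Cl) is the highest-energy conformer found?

Cl at 0° (eclipsed): CHO–Cl eclipsed, OH–H eclipsed, H–iPr eclipsed; 2.3 + 1.3 + 1.9 = 5.5 kcal/mol.
Cl at 60° (staggered): CHO–Cl gauche, CHO–iPr gauche, OH–Cl gauche; 0.8 + 1.4 + 0.6 = 2.8 kcal/mol.
Cl at 120° (eclipsed): CHO–iPr eclipsed, OH–Cl eclipsed, H–H eclipsed; 3.3 + 2.1 + 1.1 = 6.5 kcal/mol.
Cl at 180° (staggered): CHO–iPr gauche, OH–Cl gauche, OH–iPr gauche; 1.4 + 0.6 + 0.8 = 2.8 kcal/mol.
Cl at 240° (eclipsed): CHO–H eclipsed, OH–iPr eclipsed, H–Cl eclipsed; 1.6 + 2.9 + 1.4 = 5.9 kcal/mol.
Cl at 300° (staggered): CHO–Cl gauche, OH–iPr gauche; 0.8 + 0.8 = 1.6 kcal/mol.
The maximum (6.5 kcal/mol) occurs with Cl at 120°.

120°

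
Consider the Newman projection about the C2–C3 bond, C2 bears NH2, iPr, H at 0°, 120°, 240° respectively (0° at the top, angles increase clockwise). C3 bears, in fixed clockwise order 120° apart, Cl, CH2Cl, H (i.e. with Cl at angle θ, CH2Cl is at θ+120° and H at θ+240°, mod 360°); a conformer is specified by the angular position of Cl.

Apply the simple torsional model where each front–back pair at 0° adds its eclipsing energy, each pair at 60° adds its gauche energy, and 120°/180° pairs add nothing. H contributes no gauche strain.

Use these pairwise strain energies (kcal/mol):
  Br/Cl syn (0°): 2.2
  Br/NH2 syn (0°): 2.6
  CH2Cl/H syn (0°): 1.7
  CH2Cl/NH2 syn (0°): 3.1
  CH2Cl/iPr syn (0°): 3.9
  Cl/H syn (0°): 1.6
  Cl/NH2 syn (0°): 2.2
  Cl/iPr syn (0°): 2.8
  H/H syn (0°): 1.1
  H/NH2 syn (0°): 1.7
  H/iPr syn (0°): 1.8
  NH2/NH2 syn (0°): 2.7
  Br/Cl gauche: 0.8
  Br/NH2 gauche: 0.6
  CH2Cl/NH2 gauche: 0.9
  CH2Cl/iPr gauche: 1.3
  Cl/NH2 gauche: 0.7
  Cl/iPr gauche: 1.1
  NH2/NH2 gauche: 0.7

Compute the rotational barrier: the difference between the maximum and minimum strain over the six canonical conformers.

5.2 kcal/mol

Cl at 0° (eclipsed): NH2(0°)/Cl(0°) eclipsed 2.2; iPr(120°)/CH2Cl(120°) eclipsed 3.9; H(240°)/H(240°) eclipsed 1.1 → 7.2 kcal/mol.
Cl at 60° (staggered): NH2(0°)/Cl(60°) gauche 0.7; iPr(120°)/Cl(60°) gauche 1.1; iPr(120°)/CH2Cl(180°) gauche 1.3 → 3.1 kcal/mol.
Cl at 120° (eclipsed): NH2(0°)/H(0°) eclipsed 1.7; iPr(120°)/Cl(120°) eclipsed 2.8; H(240°)/CH2Cl(240°) eclipsed 1.7 → 6.2 kcal/mol.
Cl at 180° (staggered): NH2(0°)/CH2Cl(300°) gauche 0.9; iPr(120°)/Cl(180°) gauche 1.1 → 2.0 kcal/mol.
Cl at 240° (eclipsed): NH2(0°)/CH2Cl(0°) eclipsed 3.1; iPr(120°)/H(120°) eclipsed 1.8; H(240°)/Cl(240°) eclipsed 1.6 → 6.5 kcal/mol.
Cl at 300° (staggered): NH2(0°)/Cl(300°) gauche 0.7; NH2(0°)/CH2Cl(60°) gauche 0.9; iPr(120°)/CH2Cl(60°) gauche 1.3 → 2.9 kcal/mol.
Max at 0° (7.2 kcal/mol), min at 180° (2.0 kcal/mol); barrier = 5.2 kcal/mol.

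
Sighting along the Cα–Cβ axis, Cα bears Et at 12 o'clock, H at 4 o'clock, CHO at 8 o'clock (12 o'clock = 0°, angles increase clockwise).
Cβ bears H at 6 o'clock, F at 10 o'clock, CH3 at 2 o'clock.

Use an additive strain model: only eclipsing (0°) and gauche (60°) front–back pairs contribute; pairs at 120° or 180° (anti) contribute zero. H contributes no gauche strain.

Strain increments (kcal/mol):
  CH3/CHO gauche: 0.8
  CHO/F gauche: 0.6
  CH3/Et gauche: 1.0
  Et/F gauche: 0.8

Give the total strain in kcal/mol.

2.4 kcal/mol

This conformer (staggered): Et(0°)/F(300°) gauche 0.8; Et(0°)/CH3(60°) gauche 1.0; CHO(240°)/F(300°) gauche 0.6 → 2.4 kcal/mol.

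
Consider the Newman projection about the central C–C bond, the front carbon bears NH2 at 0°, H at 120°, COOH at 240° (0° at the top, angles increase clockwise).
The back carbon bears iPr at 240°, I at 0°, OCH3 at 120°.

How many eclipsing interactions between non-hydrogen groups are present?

2

Non-H eclipsing pairs: NH2(0°)/I(0°); COOH(240°)/iPr(240°) — 2 interactions.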